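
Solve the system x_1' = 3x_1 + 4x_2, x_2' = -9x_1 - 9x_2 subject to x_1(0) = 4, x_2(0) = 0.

x_1(t) = 24te^(-3t) + 4e^(-3t), x_2(t) = -36te^(-3t)

Coefficient matrix A = [[3, 4], [-9, -9]].
Characteristic polynomial det(A - λI) = λ^2 + 6λ + 9 = 0.
Single eigenvalue λ = -3 with algebraic multiplicity 2.
Eigenvector v = (2,-3); generalized eigenvector w with (A-λI)w=v is (-1,2).
General solution: e^(-3t)[K_1·v + K_2·(t·v + w)].
Applying x_1(0)=4, x_2(0)=0 gives K_1=8, K_2=12.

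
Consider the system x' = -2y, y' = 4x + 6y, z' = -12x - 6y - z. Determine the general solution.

Coefficient matrix A = [[0, -2, 0], [4, 6, 0], [-12, -6, -1]].
det(A - λI) = 0 gives eigenvalues λ = -1, 2, 4.
For λ=-1: eigenvector (0,0,1).
For λ=2: eigenvector (1,-1,-2).
For λ=4: eigenvector (1,-2,0).
General solution: C_1e^(-t)(0,0,1) + C_2e^(2t)(1,-1,-2) + C_3e^(4t)(1,-2,0).

x(t) = C_2e^(2t) + C_3e^(4t), y(t) = -C_2e^(2t) - 2C_3e^(4t), z(t) = C_1e^(-t) - 2C_2e^(2t)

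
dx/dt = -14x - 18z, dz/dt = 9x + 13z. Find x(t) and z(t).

Coefficient matrix A = [[-14, -18], [9, 13]].
Characteristic polynomial det(A - λI) = λ^2 + λ - 20 = 0.
Eigenvalues λ = 4, -5.
For λ=4: (A-λI) row 1 is [-18, -18], so an eigenvector is (1, -1).
For λ=-5: (A-λI) row 1 is [-9, -18], so an eigenvector is (2, -1).
General solution: C_1e^(4t)(1,-1) + C_2e^(-5t)(2,-1).

x(t) = C_1e^(4t) + 2C_2e^(-5t), z(t) = -C_1e^(4t) - C_2e^(-5t)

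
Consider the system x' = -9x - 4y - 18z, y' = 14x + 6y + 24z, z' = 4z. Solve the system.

x(t) = -2c_1e^(4t) + 4c_2e^(-2t) + c_3e^(-t), y(t) = 2c_1e^(4t) - 7c_2e^(-2t) - 2c_3e^(-t), z(t) = c_1e^(4t)

Coefficient matrix A = [[-9, -4, -18], [14, 6, 24], [0, 0, 4]].
det(A - λI) = 0 gives eigenvalues λ = 4, -2, -1.
For λ=4: eigenvector (-2,2,1).
For λ=-2: eigenvector (4,-7,0).
For λ=-1: eigenvector (1,-2,0).
General solution: c_1e^(4t)(-2,2,1) + c_2e^(-2t)(4,-7,0) + c_3e^(-t)(1,-2,0).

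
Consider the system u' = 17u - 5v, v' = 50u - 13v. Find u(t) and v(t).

Coefficient matrix A = [[17, -5], [50, -13]].
Characteristic polynomial det(A - λI) = λ^2 - 4λ + 29 = 0.
Eigenvalues λ = 2 ± 5i (complex conjugate pair).
For λ=2+5i: an eigenvector is (-1,-3) - i(0,-1) = (-1, -3 + i).
A real fundamental pair from Re and Im of e^((2+5i)t)v: X_1 = e^(2t)(cos(5t)·(-1,-3) + sin(5t)·(0,-1)), X_2 = e^(2t)(sin(5t)·(-1,-3) - cos(5t)·(0,-1)).
General solution: K_1X_1 + K_2X_2.

u(t) = -K_1e^(2t)cos(5t) - K_2e^(2t)sin(5t), v(t) = -K_1e^(2t)sin(5t) - 3K_1e^(2t)cos(5t) - 3K_2e^(2t)sin(5t) + K_2e^(2t)cos(5t)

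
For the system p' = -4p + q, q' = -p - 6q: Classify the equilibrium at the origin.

A = [[-4,1],[-1,-6]]; det(A-λI) = λ^2 + 10λ + 25.
repeated λ = -5 with a single eigenvector.

stable improper node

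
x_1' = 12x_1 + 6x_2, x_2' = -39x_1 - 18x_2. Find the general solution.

Coefficient matrix A = [[12, 6], [-39, -18]].
Characteristic polynomial det(A - λI) = λ^2 + 6λ + 18 = 0.
Eigenvalues λ = -3 ± 3i (complex conjugate pair).
For λ=-3+3i: an eigenvector is (-1,2) - i(-1,3) = (-1 + i, 2 - 3i).
A real fundamental pair from Re and Im of e^((-3+3i)t)v: X_1 = e^(-3t)(cos(3t)·(-1,2) + sin(3t)·(-1,3)), X_2 = e^(-3t)(sin(3t)·(-1,2) - cos(3t)·(-1,3)).
General solution: K_1X_1 + K_2X_2.

x_1(t) = -K_1e^(-3t)sin(3t) - K_1e^(-3t)cos(3t) - K_2e^(-3t)sin(3t) + K_2e^(-3t)cos(3t), x_2(t) = 3K_1e^(-3t)sin(3t) + 2K_1e^(-3t)cos(3t) + 2K_2e^(-3t)sin(3t) - 3K_2e^(-3t)cos(3t)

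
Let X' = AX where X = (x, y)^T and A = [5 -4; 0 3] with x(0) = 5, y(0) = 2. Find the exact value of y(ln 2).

A = [[5,-4],[0,3]]; eigenvalues λ = 5, 3.
Eigenvectors: (-1,0) for λ=5, (-2,-1) for λ=3.
From the initial condition, c_1 = -1, c_2 = -2.
y(ln 2) = (-1)(2^5)(0) + (-2)(2^3)(-1) = 16.

16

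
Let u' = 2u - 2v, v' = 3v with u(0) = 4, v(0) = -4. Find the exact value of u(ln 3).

A = [[2,-2],[0,3]]; eigenvalues λ = 3, 2.
Eigenvectors: (2,-1) for λ=3, (1,0) for λ=2.
From the initial condition, c_1 = 4, c_2 = -4.
u(ln 3) = (4)(3^3)(2) + (-4)(3^2)(1) = 180.

180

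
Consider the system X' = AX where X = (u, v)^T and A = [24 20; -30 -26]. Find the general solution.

Coefficient matrix A = [[24, 20], [-30, -26]].
Characteristic polynomial det(A - λI) = λ^2 + 2λ - 24 = 0.
Eigenvalues λ = 4, -6.
For λ=4: (A-λI) row 1 is [20, 20], so an eigenvector is (1, -1).
For λ=-6: (A-λI) row 1 is [30, 20], so an eigenvector is (2, -3).
General solution: C_1e^(4t)(1,-1) + C_2e^(-6t)(2,-3).

u(t) = C_1e^(4t) + 2C_2e^(-6t), v(t) = -C_1e^(4t) - 3C_2e^(-6t)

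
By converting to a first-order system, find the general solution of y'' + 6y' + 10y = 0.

Let x_1 = y, x_2 = y'. Then x_1' = x_2 and x_2' = -10x_1 - 6x_2.
A = [[0,1],[-10,-6]]; det(A-λI) = λ^2 + 6λ + 10.
Eigenvalues λ = -3 ± i.

y(t) = c_1e^(-3t)cos(t) + c_2e^(-3t)sin(t)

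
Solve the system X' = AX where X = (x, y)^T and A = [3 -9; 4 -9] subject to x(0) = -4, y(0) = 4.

x(t) = -60te^(-3t) - 4e^(-3t), y(t) = -40te^(-3t) + 4e^(-3t)

Coefficient matrix A = [[3, -9], [4, -9]].
Characteristic polynomial det(A - λI) = λ^2 + 6λ + 9 = 0.
Single eigenvalue λ = -3 with algebraic multiplicity 2.
Eigenvector v = (-3,-2); generalized eigenvector w with (A-λI)w=v is (1,1).
General solution: e^(-3t)[c_1·v + c_2·(t·v + w)].
Applying x(0)=-4, y(0)=4 gives c_1=8, c_2=20.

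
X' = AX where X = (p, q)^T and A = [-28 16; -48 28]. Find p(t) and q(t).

p(t) = -c_1e^(4t) + 2c_2e^(-4t), q(t) = -2c_1e^(4t) + 3c_2e^(-4t)

Coefficient matrix A = [[-28, 16], [-48, 28]].
Characteristic polynomial det(A - λI) = λ^2 - 16 = 0.
Eigenvalues λ = 4, -4.
For λ=4: (A-λI) row 1 is [-32, 16], so an eigenvector is (-1, -2).
For λ=-4: (A-λI) row 1 is [-24, 16], so an eigenvector is (2, 3).
General solution: c_1e^(4t)(-1,-2) + c_2e^(-4t)(2,3).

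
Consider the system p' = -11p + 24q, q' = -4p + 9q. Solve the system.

Coefficient matrix A = [[-11, 24], [-4, 9]].
Characteristic polynomial det(A - λI) = λ^2 + 2λ - 3 = 0.
Eigenvalues λ = 1, -3.
For λ=1: (A-λI) row 1 is [-12, 24], so an eigenvector is (-2, -1).
For λ=-3: (A-λI) row 1 is [-8, 24], so an eigenvector is (-3, -1).
General solution: c_1e^(t)(-2,-1) + c_2e^(-3t)(-3,-1).

p(t) = -2c_1e^(t) - 3c_2e^(-3t), q(t) = -c_1e^(t) - c_2e^(-3t)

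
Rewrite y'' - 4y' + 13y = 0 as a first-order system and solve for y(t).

y(t) = C_1e^(2t)cos(3t) + C_2e^(2t)sin(3t)

Let x_1 = y, x_2 = y'. Then x_1' = x_2 and x_2' = -13x_1 + 4x_2.
A = [[0,1],[-13,4]]; det(A-λI) = λ^2 - 4λ + 13.
Eigenvalues λ = 2 ± 3i.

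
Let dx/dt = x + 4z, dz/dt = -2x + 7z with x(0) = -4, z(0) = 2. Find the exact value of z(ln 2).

208

A = [[1,4],[-2,7]]; eigenvalues λ = 5, 3.
Eigenvectors: (1,1) for λ=5, (-2,-1) for λ=3.
From the initial condition, c_1 = 8, c_2 = 6.
z(ln 2) = (8)(2^5)(1) + (6)(2^3)(-1) = 208.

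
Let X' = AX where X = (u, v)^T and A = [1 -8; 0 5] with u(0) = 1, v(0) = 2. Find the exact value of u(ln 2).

A = [[1,-8],[0,5]]; eigenvalues λ = 5, 1.
Eigenvectors: (-2,1) for λ=5, (-1,0) for λ=1.
From the initial condition, c_1 = 2, c_2 = -5.
u(ln 2) = (2)(2^5)(-2) + (-5)(2^1)(-1) = -118.

-118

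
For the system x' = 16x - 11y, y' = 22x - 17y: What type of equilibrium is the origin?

saddle

A = [[16,-11],[22,-17]]; det(A-λI) = λ^2 + λ - 30.
λ = 5, -6: opposite signs.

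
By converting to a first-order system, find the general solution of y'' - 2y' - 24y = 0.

Let x_1 = y, x_2 = y'. Then x_1' = x_2 and x_2' = 24x_1 + 2x_2.
A = [[0,1],[24,2]]; det(A-λI) = λ^2 - 2λ - 24.
Eigenvalues λ = -4, 6 with eigenvectors (1,-4), (1,6).

y(t) = C_1e^(-4t) + C_2e^(6t)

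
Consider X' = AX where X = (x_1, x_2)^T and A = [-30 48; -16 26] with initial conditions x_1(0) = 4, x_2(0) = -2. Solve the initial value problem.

x_1(t) = -24e^(2t) + 28e^(-6t), x_2(t) = -16e^(2t) + 14e^(-6t)

Coefficient matrix A = [[-30, 48], [-16, 26]].
Characteristic polynomial det(A - λI) = λ^2 + 4λ - 12 = 0.
Eigenvalues λ = 2, -6.
For λ=2: (A-λI) row 1 is [-32, 48], so an eigenvector is (-3, -2).
For λ=-6: (A-λI) row 1 is [-24, 48], so an eigenvector is (-2, -1).
General solution: C_1e^(2t)(-3,-2) + C_2e^(-6t)(-2,-1).
Applying x_1(0)=4, x_2(0)=-2 gives C_1=8, C_2=-14.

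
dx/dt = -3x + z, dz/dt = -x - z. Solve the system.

x(t) = K_1e^(-2t) + K_2te^(-2t) - 2K_2e^(-2t), z(t) = K_1e^(-2t) + K_2te^(-2t) - K_2e^(-2t)

Coefficient matrix A = [[-3, 1], [-1, -1]].
Characteristic polynomial det(A - λI) = λ^2 + 4λ + 4 = 0.
Single eigenvalue λ = -2 with algebraic multiplicity 2.
Eigenvector v = (1,1); generalized eigenvector w with (A-λI)w=v is (-2,-1).
General solution: e^(-2t)[K_1·v + K_2·(t·v + w)].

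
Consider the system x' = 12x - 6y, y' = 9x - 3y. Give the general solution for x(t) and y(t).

Coefficient matrix A = [[12, -6], [9, -3]].
Characteristic polynomial det(A - λI) = λ^2 - 9λ + 18 = 0.
Eigenvalues λ = 6, 3.
For λ=6: (A-λI) row 1 is [6, -6], so an eigenvector is (1, 1).
For λ=3: (A-λI) row 1 is [9, -6], so an eigenvector is (-2, -3).
General solution: C_1e^(6t)(1,1) + C_2e^(3t)(-2,-3).

x(t) = C_1e^(6t) - 2C_2e^(3t), y(t) = C_1e^(6t) - 3C_2e^(3t)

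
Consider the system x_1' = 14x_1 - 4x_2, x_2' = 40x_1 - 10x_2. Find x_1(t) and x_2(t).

x_1(t) = -K_1e^(2t)sin(4t) + K_2e^(2t)cos(4t), x_2(t) = -3K_1e^(2t)sin(4t) + K_1e^(2t)cos(4t) + K_2e^(2t)sin(4t) + 3K_2e^(2t)cos(4t)

Coefficient matrix A = [[14, -4], [40, -10]].
Characteristic polynomial det(A - λI) = λ^2 - 4λ + 20 = 0.
Eigenvalues λ = 2 ± 4i (complex conjugate pair).
For λ=2+4i: an eigenvector is (0,1) - i(-1,-3) = (0 + i, 1 + 3i).
A real fundamental pair from Re and Im of e^((2+4i)t)v: X_1 = e^(2t)(cos(4t)·(0,1) + sin(4t)·(-1,-3)), X_2 = e^(2t)(sin(4t)·(0,1) - cos(4t)·(-1,-3)).
General solution: K_1X_1 + K_2X_2.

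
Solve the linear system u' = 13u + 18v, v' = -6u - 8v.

Coefficient matrix A = [[13, 18], [-6, -8]].
Characteristic polynomial det(A - λI) = λ^2 - 5λ + 4 = 0.
Eigenvalues λ = 4, 1.
For λ=4: (A-λI) row 1 is [9, 18], so an eigenvector is (-2, 1).
For λ=1: (A-λI) row 1 is [12, 18], so an eigenvector is (3, -2).
General solution: c_1e^(4t)(-2,1) + c_2e^(t)(3,-2).

u(t) = -2c_1e^(4t) + 3c_2e^(t), v(t) = c_1e^(4t) - 2c_2e^(t)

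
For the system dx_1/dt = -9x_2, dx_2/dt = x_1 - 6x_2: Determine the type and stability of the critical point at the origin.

A = [[0,-9],[1,-6]]; det(A-λI) = λ^2 + 6λ + 9.
repeated λ = -3 with a single eigenvector.

stable improper node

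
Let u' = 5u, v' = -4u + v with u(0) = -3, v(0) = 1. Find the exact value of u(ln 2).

-96

A = [[5,0],[-4,1]]; eigenvalues λ = 5, 1.
Eigenvectors: (-1,1) for λ=5, (0,1) for λ=1.
From the initial condition, c_1 = 3, c_2 = -2.
u(ln 2) = (3)(2^5)(-1) + (-2)(2^1)(0) = -96.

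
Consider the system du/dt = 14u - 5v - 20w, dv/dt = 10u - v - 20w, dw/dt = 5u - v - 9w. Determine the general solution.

u(t) = 3K_1e^(4t) + 5K_2e^(t) + 2K_3e^(-t), v(t) = 2K_1e^(4t) + 5K_2e^(t) + 2K_3e^(-t), w(t) = K_1e^(4t) + 2K_2e^(t) + K_3e^(-t)

Coefficient matrix A = [[14, -5, -20], [10, -1, -20], [5, -1, -9]].
det(A - λI) = 0 gives eigenvalues λ = 4, 1, -1.
For λ=4: eigenvector (3,2,1).
For λ=1: eigenvector (5,5,2).
For λ=-1: eigenvector (2,2,1).
General solution: K_1e^(4t)(3,2,1) + K_2e^(t)(5,5,2) + K_3e^(-t)(2,2,1).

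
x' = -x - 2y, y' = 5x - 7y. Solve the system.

x(t) = -c_1e^(-4t)sin(t) + c_1e^(-4t)cos(t) + c_2e^(-4t)sin(t) + c_2e^(-4t)cos(t), y(t) = -c_1e^(-4t)sin(t) + 2c_1e^(-4t)cos(t) + 2c_2e^(-4t)sin(t) + c_2e^(-4t)cos(t)

Coefficient matrix A = [[-1, -2], [5, -7]].
Characteristic polynomial det(A - λI) = λ^2 + 8λ + 17 = 0.
Eigenvalues λ = -4 ± i (complex conjugate pair).
For λ=-4+i: an eigenvector is (1,2) - i(-1,-1) = (1 + i, 2 + i).
A real fundamental pair from Re and Im of e^((-4+i)t)v: X_1 = e^(-4t)(cos(t)·(1,2) + sin(t)·(-1,-1)), X_2 = e^(-4t)(sin(t)·(1,2) - cos(t)·(-1,-1)).
General solution: c_1X_1 + c_2X_2.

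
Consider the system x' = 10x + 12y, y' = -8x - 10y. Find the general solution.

x(t) = -K_1e^(-2t) + 3K_2e^(2t), y(t) = K_1e^(-2t) - 2K_2e^(2t)

Coefficient matrix A = [[10, 12], [-8, -10]].
Characteristic polynomial det(A - λI) = λ^2 - 4 = 0.
Eigenvalues λ = -2, 2.
For λ=-2: (A-λI) row 1 is [12, 12], so an eigenvector is (-1, 1).
For λ=2: (A-λI) row 1 is [8, 12], so an eigenvector is (3, -2).
General solution: K_1e^(-2t)(-1,1) + K_2e^(2t)(3,-2).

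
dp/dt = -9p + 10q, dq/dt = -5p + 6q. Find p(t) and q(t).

p(t) = -K_1e^(t) + 2K_2e^(-4t), q(t) = -K_1e^(t) + K_2e^(-4t)

Coefficient matrix A = [[-9, 10], [-5, 6]].
Characteristic polynomial det(A - λI) = λ^2 + 3λ - 4 = 0.
Eigenvalues λ = 1, -4.
For λ=1: (A-λI) row 1 is [-10, 10], so an eigenvector is (-1, -1).
For λ=-4: (A-λI) row 1 is [-5, 10], so an eigenvector is (2, 1).
General solution: K_1e^(t)(-1,-1) + K_2e^(-4t)(2,1).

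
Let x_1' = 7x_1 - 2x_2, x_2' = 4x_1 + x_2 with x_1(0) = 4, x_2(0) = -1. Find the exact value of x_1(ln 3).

2052

A = [[7,-2],[4,1]]; eigenvalues λ = 5, 3.
Eigenvectors: (1,1) for λ=5, (-1,-2) for λ=3.
From the initial condition, c_1 = 9, c_2 = 5.
x_1(ln 3) = (9)(3^5)(1) + (5)(3^3)(-1) = 2052.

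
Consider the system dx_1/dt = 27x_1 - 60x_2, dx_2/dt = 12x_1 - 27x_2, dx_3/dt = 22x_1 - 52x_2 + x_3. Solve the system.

x_1(t) = 5C_1e^(3t) + 2C_2e^(-3t), x_2(t) = 2C_1e^(3t) + C_2e^(-3t), x_3(t) = 3C_1e^(3t) + 2C_2e^(-3t) + C_3e^(t)

Coefficient matrix A = [[27, -60, 0], [12, -27, 0], [22, -52, 1]].
det(A - λI) = 0 gives eigenvalues λ = 3, -3, 1.
For λ=3: eigenvector (5,2,3).
For λ=-3: eigenvector (2,1,2).
For λ=1: eigenvector (0,0,1).
General solution: C_1e^(3t)(5,2,3) + C_2e^(-3t)(2,1,2) + C_3e^(t)(0,0,1).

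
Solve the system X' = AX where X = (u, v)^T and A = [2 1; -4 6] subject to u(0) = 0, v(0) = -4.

u(t) = -4te^(4t), v(t) = -8te^(4t) - 4e^(4t)

Coefficient matrix A = [[2, 1], [-4, 6]].
Characteristic polynomial det(A - λI) = λ^2 - 8λ + 16 = 0.
Single eigenvalue λ = 4 with algebraic multiplicity 2.
Eigenvector v = (-1,-2); generalized eigenvector w with (A-λI)w=v is (0,-1).
General solution: e^(4t)[c_1·v + c_2·(t·v + w)].
Applying u(0)=0, v(0)=-4 gives c_1=0, c_2=4.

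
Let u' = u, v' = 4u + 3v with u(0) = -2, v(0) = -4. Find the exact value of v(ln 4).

A = [[1,0],[4,3]]; eigenvalues λ = 3, 1.
Eigenvectors: (0,-1) for λ=3, (1,-2) for λ=1.
From the initial condition, c_1 = 8, c_2 = -2.
v(ln 4) = (8)(4^3)(-1) + (-2)(4^1)(-2) = -496.

-496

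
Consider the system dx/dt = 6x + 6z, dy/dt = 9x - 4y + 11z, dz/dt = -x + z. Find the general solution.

Coefficient matrix A = [[6, 0, 6], [9, -4, 11], [-1, 0, 1]].
det(A - λI) = 0 gives eigenvalues λ = 3, -4, 4.
For λ=3: eigenvector (-2,-1,1).
For λ=-4: eigenvector (0,1,0).
For λ=4: eigenvector (3,2,-1).
General solution: C_1e^(3t)(-2,-1,1) + C_2e^(-4t)(0,1,0) + C_3e^(4t)(3,2,-1).

x(t) = -2C_1e^(3t) + 3C_3e^(4t), y(t) = -C_1e^(3t) + C_2e^(-4t) + 2C_3e^(4t), z(t) = C_1e^(3t) - C_3e^(4t)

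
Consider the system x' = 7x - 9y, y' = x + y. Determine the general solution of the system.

x(t) = -3c_1e^(4t) - 3c_2te^(4t) - c_2e^(4t), y(t) = -c_1e^(4t) - c_2te^(4t)

Coefficient matrix A = [[7, -9], [1, 1]].
Characteristic polynomial det(A - λI) = λ^2 - 8λ + 16 = 0.
Single eigenvalue λ = 4 with algebraic multiplicity 2.
Eigenvector v = (-3,-1); generalized eigenvector w with (A-λI)w=v is (-1,0).
General solution: e^(4t)[c_1·v + c_2·(t·v + w)].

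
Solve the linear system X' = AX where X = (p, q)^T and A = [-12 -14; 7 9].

p(t) = -2C_1e^(-5t) - C_2e^(2t), q(t) = C_1e^(-5t) + C_2e^(2t)

Coefficient matrix A = [[-12, -14], [7, 9]].
Characteristic polynomial det(A - λI) = λ^2 + 3λ - 10 = 0.
Eigenvalues λ = -5, 2.
For λ=-5: (A-λI) row 1 is [-7, -14], so an eigenvector is (-2, 1).
For λ=2: (A-λI) row 1 is [-14, -14], so an eigenvector is (-1, 1).
General solution: C_1e^(-5t)(-2,1) + C_2e^(2t)(-1,1).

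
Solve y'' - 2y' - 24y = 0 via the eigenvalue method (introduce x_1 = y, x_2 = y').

Let x_1 = y, x_2 = y'. Then x_1' = x_2 and x_2' = 24x_1 + 2x_2.
A = [[0,1],[24,2]]; det(A-λI) = λ^2 - 2λ - 24.
Eigenvalues λ = 6, -4 with eigenvectors (1,6), (1,-4).

y(t) = K_1e^(6t) + K_2e^(-4t)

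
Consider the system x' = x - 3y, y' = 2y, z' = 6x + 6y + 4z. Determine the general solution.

Coefficient matrix A = [[1, -3, 0], [0, 2, 0], [6, 6, 4]].
det(A - λI) = 0 gives eigenvalues λ = 4, 2, 1.
For λ=4: eigenvector (0,0,1).
For λ=2: eigenvector (-3,1,6).
For λ=1: eigenvector (1,0,-2).
General solution: C_1e^(4t)(0,0,1) + C_2e^(2t)(-3,1,6) + C_3e^(t)(1,0,-2).

x(t) = -3C_2e^(2t) + C_3e^(t), y(t) = C_2e^(2t), z(t) = C_1e^(4t) + 6C_2e^(2t) - 2C_3e^(t)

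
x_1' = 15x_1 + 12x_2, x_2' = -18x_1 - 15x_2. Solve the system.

Coefficient matrix A = [[15, 12], [-18, -15]].
Characteristic polynomial det(A - λI) = λ^2 - 9 = 0.
Eigenvalues λ = -3, 3.
For λ=-3: (A-λI) row 1 is [18, 12], so an eigenvector is (-2, 3).
For λ=3: (A-λI) row 1 is [12, 12], so an eigenvector is (1, -1).
General solution: C_1e^(-3t)(-2,3) + C_2e^(3t)(1,-1).

x_1(t) = -2C_1e^(-3t) + C_2e^(3t), x_2(t) = 3C_1e^(-3t) - C_2e^(3t)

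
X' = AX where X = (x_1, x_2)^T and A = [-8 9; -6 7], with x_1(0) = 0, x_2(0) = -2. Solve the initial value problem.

Coefficient matrix A = [[-8, 9], [-6, 7]].
Characteristic polynomial det(A - λI) = λ^2 + λ - 2 = 0.
Eigenvalues λ = 1, -2.
For λ=1: (A-λI) row 1 is [-9, 9], so an eigenvector is (1, 1).
For λ=-2: (A-λI) row 1 is [-6, 9], so an eigenvector is (-3, -2).
General solution: K_1e^(t)(1,1) + K_2e^(-2t)(-3,-2).
Applying x_1(0)=0, x_2(0)=-2 gives K_1=-6, K_2=-2.

x_1(t) = -6e^(t) + 6e^(-2t), x_2(t) = -6e^(t) + 4e^(-2t)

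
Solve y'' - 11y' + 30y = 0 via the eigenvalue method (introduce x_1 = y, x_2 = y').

y(t) = c_1e^(6t) + c_2e^(5t)

Let x_1 = y, x_2 = y'. Then x_1' = x_2 and x_2' = -30x_1 + 11x_2.
A = [[0,1],[-30,11]]; det(A-λI) = λ^2 - 11λ + 30.
Eigenvalues λ = 6, 5 with eigenvectors (1,6), (1,5).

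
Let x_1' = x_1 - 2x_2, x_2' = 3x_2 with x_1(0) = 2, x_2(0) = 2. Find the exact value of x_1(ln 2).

-8

A = [[1,-2],[0,3]]; eigenvalues λ = 1, 3.
Eigenvectors: (-1,0) for λ=1, (-1,1) for λ=3.
From the initial condition, c_1 = -4, c_2 = 2.
x_1(ln 2) = (-4)(2^1)(-1) + (2)(2^3)(-1) = -8.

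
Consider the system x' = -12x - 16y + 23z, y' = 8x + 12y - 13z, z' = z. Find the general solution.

Coefficient matrix A = [[-12, -16, 23], [8, 12, -13], [0, 0, 1]].
det(A - λI) = 0 gives eigenvalues λ = 4, -4, 1.
For λ=4: eigenvector (-1,1,0).
For λ=-4: eigenvector (2,-1,0).
For λ=1: eigenvector (3,-1,1).
General solution: C_1e^(4t)(-1,1,0) + C_2e^(-4t)(2,-1,0) + C_3e^(t)(3,-1,1).

x(t) = -C_1e^(4t) + 2C_2e^(-4t) + 3C_3e^(t), y(t) = C_1e^(4t) - C_2e^(-4t) - C_3e^(t), z(t) = C_3e^(t)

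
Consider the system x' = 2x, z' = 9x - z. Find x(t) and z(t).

x(t) = -c_2e^(2t), z(t) = c_1e^(-t) - 3c_2e^(2t)

Coefficient matrix A = [[2, 0], [9, -1]].
Characteristic polynomial det(A - λI) = λ^2 - λ - 2 = 0.
Eigenvalues λ = -1, 2.
For λ=-1: (A-λI) row 1 is [3, 0], so an eigenvector is (0, 1).
For λ=2: (A-λI) row 2 is [9, -3], so an eigenvector is (-1, -3).
General solution: c_1e^(-t)(0,1) + c_2e^(2t)(-1,-3).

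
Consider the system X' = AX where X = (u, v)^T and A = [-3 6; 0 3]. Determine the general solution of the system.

Coefficient matrix A = [[-3, 6], [0, 3]].
Characteristic polynomial det(A - λI) = λ^2 - 9 = 0.
Eigenvalues λ = -3, 3.
For λ=-3: (A-λI) row 1 is [0, 6], so an eigenvector is (-1, 0).
For λ=3: (A-λI) row 1 is [-6, 6], so an eigenvector is (1, 1).
General solution: C_1e^(-3t)(-1,0) + C_2e^(3t)(1,1).

u(t) = -C_1e^(-3t) + C_2e^(3t), v(t) = C_2e^(3t)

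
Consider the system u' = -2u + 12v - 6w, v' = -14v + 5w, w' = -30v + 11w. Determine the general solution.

Coefficient matrix A = [[-2, 12, -6], [0, -14, 5], [0, -30, 11]].
det(A - λI) = 0 gives eigenvalues λ = -2, -4, 1.
For λ=-2: eigenvector (1,0,0).
For λ=-4: eigenvector (0,1,2).
For λ=1: eigenvector (-2,1,3).
General solution: c_1e^(-2t)(1,0,0) + c_2e^(-4t)(0,1,2) + c_3e^(t)(-2,1,3).

u(t) = c_1e^(-2t) - 2c_3e^(t), v(t) = c_2e^(-4t) + c_3e^(t), w(t) = 2c_2e^(-4t) + 3c_3e^(t)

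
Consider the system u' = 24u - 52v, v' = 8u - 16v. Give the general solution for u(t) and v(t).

u(t) = -3c_1e^(4t)sin(4t) + 2c_1e^(4t)cos(4t) + 2c_2e^(4t)sin(4t) + 3c_2e^(4t)cos(4t), v(t) = -c_1e^(4t)sin(4t) + c_1e^(4t)cos(4t) + c_2e^(4t)sin(4t) + c_2e^(4t)cos(4t)

Coefficient matrix A = [[24, -52], [8, -16]].
Characteristic polynomial det(A - λI) = λ^2 - 8λ + 32 = 0.
Eigenvalues λ = 4 ± 4i (complex conjugate pair).
For λ=4+4i: an eigenvector is (2,1) - i(-3,-1) = (2 + 3i, 1 + i).
A real fundamental pair from Re and Im of e^((4+4i)t)v: X_1 = e^(4t)(cos(4t)·(2,1) + sin(4t)·(-3,-1)), X_2 = e^(4t)(sin(4t)·(2,1) - cos(4t)·(-3,-1)).
General solution: c_1X_1 + c_2X_2.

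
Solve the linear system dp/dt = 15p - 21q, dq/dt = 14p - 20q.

p(t) = -3c_1e^(t) - c_2e^(-6t), q(t) = -2c_1e^(t) - c_2e^(-6t)

Coefficient matrix A = [[15, -21], [14, -20]].
Characteristic polynomial det(A - λI) = λ^2 + 5λ - 6 = 0.
Eigenvalues λ = 1, -6.
For λ=1: (A-λI) row 1 is [14, -21], so an eigenvector is (-3, -2).
For λ=-6: (A-λI) row 1 is [21, -21], so an eigenvector is (-1, -1).
General solution: c_1e^(t)(-3,-2) + c_2e^(-6t)(-1,-1).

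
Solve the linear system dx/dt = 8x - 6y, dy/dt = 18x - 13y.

Coefficient matrix A = [[8, -6], [18, -13]].
Characteristic polynomial det(A - λI) = λ^2 + 5λ + 4 = 0.
Eigenvalues λ = -1, -4.
For λ=-1: (A-λI) row 1 is [9, -6], so an eigenvector is (-2, -3).
For λ=-4: (A-λI) row 1 is [12, -6], so an eigenvector is (1, 2).
General solution: C_1e^(-t)(-2,-3) + C_2e^(-4t)(1,2).

x(t) = -2C_1e^(-t) + C_2e^(-4t), y(t) = -3C_1e^(-t) + 2C_2e^(-4t)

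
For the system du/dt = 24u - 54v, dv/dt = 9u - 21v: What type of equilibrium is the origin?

saddle

A = [[24,-54],[9,-21]]; det(A-λI) = λ^2 - 3λ - 18.
λ = -3, 6: opposite signs.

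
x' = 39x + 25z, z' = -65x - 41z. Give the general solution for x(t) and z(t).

Coefficient matrix A = [[39, 25], [-65, -41]].
Characteristic polynomial det(A - λI) = λ^2 + 2λ + 26 = 0.
Eigenvalues λ = -1 ± 5i (complex conjugate pair).
For λ=-1+5i: an eigenvector is (-2,3) - i(-1,2) = (-2 + i, 3 - 2i).
A real fundamental pair from Re and Im of e^((-1+5i)t)v: X_1 = e^(-t)(cos(5t)·(-2,3) + sin(5t)·(-1,2)), X_2 = e^(-t)(sin(5t)·(-2,3) - cos(5t)·(-1,2)).
General solution: K_1X_1 + K_2X_2.

x(t) = -K_1e^(-t)sin(5t) - 2K_1e^(-t)cos(5t) - 2K_2e^(-t)sin(5t) + K_2e^(-t)cos(5t), z(t) = 2K_1e^(-t)sin(5t) + 3K_1e^(-t)cos(5t) + 3K_2e^(-t)sin(5t) - 2K_2e^(-t)cos(5t)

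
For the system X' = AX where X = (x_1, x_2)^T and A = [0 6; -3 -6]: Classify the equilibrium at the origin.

stable spiral

A = [[0,6],[-3,-6]]; det(A-λI) = λ^2 + 6λ + 18.
λ = -3 ± 3i: negative real part.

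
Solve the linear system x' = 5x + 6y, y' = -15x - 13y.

Coefficient matrix A = [[5, 6], [-15, -13]].
Characteristic polynomial det(A - λI) = λ^2 + 8λ + 25 = 0.
Eigenvalues λ = -4 ± 3i (complex conjugate pair).
For λ=-4+3i: an eigenvector is (1,-2) - i(-1,1) = (1 + i, -2 - i).
A real fundamental pair from Re and Im of e^((-4+3i)t)v: X_1 = e^(-4t)(cos(3t)·(1,-2) + sin(3t)·(-1,1)), X_2 = e^(-4t)(sin(3t)·(1,-2) - cos(3t)·(-1,1)).
General solution: c_1X_1 + c_2X_2.

x(t) = -c_1e^(-4t)sin(3t) + c_1e^(-4t)cos(3t) + c_2e^(-4t)sin(3t) + c_2e^(-4t)cos(3t), y(t) = c_1e^(-4t)sin(3t) - 2c_1e^(-4t)cos(3t) - 2c_2e^(-4t)sin(3t) - c_2e^(-4t)cos(3t)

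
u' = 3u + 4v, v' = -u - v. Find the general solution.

u(t) = 2K_1e^(t) + 2K_2te^(t) + K_2e^(t), v(t) = -K_1e^(t) - K_2te^(t)

Coefficient matrix A = [[3, 4], [-1, -1]].
Characteristic polynomial det(A - λI) = λ^2 - 2λ + 1 = 0.
Single eigenvalue λ = 1 with algebraic multiplicity 2.
Eigenvector v = (2,-1); generalized eigenvector w with (A-λI)w=v is (1,0).
General solution: e^(t)[K_1·v + K_2·(t·v + w)].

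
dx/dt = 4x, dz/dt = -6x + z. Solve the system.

Coefficient matrix A = [[4, 0], [-6, 1]].
Characteristic polynomial det(A - λI) = λ^2 - 5λ + 4 = 0.
Eigenvalues λ = 1, 4.
For λ=1: (A-λI) row 1 is [3, 0], so an eigenvector is (0, -1).
For λ=4: (A-λI) row 2 is [-6, -3], so an eigenvector is (-1, 2).
General solution: C_1e^(t)(0,-1) + C_2e^(4t)(-1,2).

x(t) = -C_2e^(4t), z(t) = -C_1e^(t) + 2C_2e^(4t)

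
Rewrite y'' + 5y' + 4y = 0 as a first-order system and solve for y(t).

Let x_1 = y, x_2 = y'. Then x_1' = x_2 and x_2' = -4x_1 - 5x_2.
A = [[0,1],[-4,-5]]; det(A-λI) = λ^2 + 5λ + 4.
Eigenvalues λ = -1, -4 with eigenvectors (1,-1), (1,-4).

y(t) = c_1e^(-t) + c_2e^(-4t)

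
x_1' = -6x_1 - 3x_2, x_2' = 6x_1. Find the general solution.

Coefficient matrix A = [[-6, -3], [6, 0]].
Characteristic polynomial det(A - λI) = λ^2 + 6λ + 18 = 0.
Eigenvalues λ = -3 ± 3i (complex conjugate pair).
For λ=-3+3i: an eigenvector is (0,-1) - i(1,-1) = (0 - i, -1 + i).
A real fundamental pair from Re and Im of e^((-3+3i)t)v: X_1 = e^(-3t)(cos(3t)·(0,-1) + sin(3t)·(1,-1)), X_2 = e^(-3t)(sin(3t)·(0,-1) - cos(3t)·(1,-1)).
General solution: C_1X_1 + C_2X_2.

x_1(t) = C_1e^(-3t)sin(3t) - C_2e^(-3t)cos(3t), x_2(t) = -C_1e^(-3t)sin(3t) - C_1e^(-3t)cos(3t) - C_2e^(-3t)sin(3t) + C_2e^(-3t)cos(3t)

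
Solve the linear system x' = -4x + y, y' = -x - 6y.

Coefficient matrix A = [[-4, 1], [-1, -6]].
Characteristic polynomial det(A - λI) = λ^2 + 10λ + 25 = 0.
Single eigenvalue λ = -5 with algebraic multiplicity 2.
Eigenvector v = (-1,1); generalized eigenvector w with (A-λI)w=v is (-3,2).
General solution: e^(-5t)[C_1·v + C_2·(t·v + w)].

x(t) = -C_1e^(-5t) - C_2te^(-5t) - 3C_2e^(-5t), y(t) = C_1e^(-5t) + C_2te^(-5t) + 2C_2e^(-5t)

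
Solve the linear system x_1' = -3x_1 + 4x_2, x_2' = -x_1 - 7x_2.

Coefficient matrix A = [[-3, 4], [-1, -7]].
Characteristic polynomial det(A - λI) = λ^2 + 10λ + 25 = 0.
Single eigenvalue λ = -5 with algebraic multiplicity 2.
Eigenvector v = (2,-1); generalized eigenvector w with (A-λI)w=v is (1,0).
General solution: e^(-5t)[c_1·v + c_2·(t·v + w)].

x_1(t) = 2c_1e^(-5t) + 2c_2te^(-5t) + c_2e^(-5t), x_2(t) = -c_1e^(-5t) - c_2te^(-5t)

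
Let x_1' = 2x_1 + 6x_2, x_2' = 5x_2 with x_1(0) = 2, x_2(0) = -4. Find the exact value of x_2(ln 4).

-4096

A = [[2,6],[0,5]]; eigenvalues λ = 5, 2.
Eigenvectors: (2,1) for λ=5, (1,0) for λ=2.
From the initial condition, c_1 = -4, c_2 = 10.
x_2(ln 4) = (-4)(4^5)(1) + (10)(4^2)(0) = -4096.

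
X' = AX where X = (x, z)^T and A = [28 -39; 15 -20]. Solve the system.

x(t) = -3K_1e^(4t)sin(3t) - 2K_1e^(4t)cos(3t) - 2K_2e^(4t)sin(3t) + 3K_2e^(4t)cos(3t), z(t) = -2K_1e^(4t)sin(3t) - K_1e^(4t)cos(3t) - K_2e^(4t)sin(3t) + 2K_2e^(4t)cos(3t)

Coefficient matrix A = [[28, -39], [15, -20]].
Characteristic polynomial det(A - λI) = λ^2 - 8λ + 25 = 0.
Eigenvalues λ = 4 ± 3i (complex conjugate pair).
For λ=4+3i: an eigenvector is (-2,-1) - i(-3,-2) = (-2 + 3i, -1 + 2i).
A real fundamental pair from Re and Im of e^((4+3i)t)v: X_1 = e^(4t)(cos(3t)·(-2,-1) + sin(3t)·(-3,-2)), X_2 = e^(4t)(sin(3t)·(-2,-1) - cos(3t)·(-3,-2)).
General solution: K_1X_1 + K_2X_2.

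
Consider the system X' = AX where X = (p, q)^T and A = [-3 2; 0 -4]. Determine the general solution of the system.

p(t) = -2c_1e^(-4t) + c_2e^(-3t), q(t) = c_1e^(-4t)

Coefficient matrix A = [[-3, 2], [0, -4]].
Characteristic polynomial det(A - λI) = λ^2 + 7λ + 12 = 0.
Eigenvalues λ = -4, -3.
For λ=-4: (A-λI) row 1 is [1, 2], so an eigenvector is (-2, 1).
For λ=-3: (A-λI) row 1 is [0, 2], so an eigenvector is (1, 0).
General solution: c_1e^(-4t)(-2,1) + c_2e^(-3t)(1,0).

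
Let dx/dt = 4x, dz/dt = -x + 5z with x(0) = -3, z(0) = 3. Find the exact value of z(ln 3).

A = [[4,0],[-1,5]]; eigenvalues λ = 4, 5.
Eigenvectors: (-1,-1) for λ=4, (0,1) for λ=5.
From the initial condition, c_1 = 3, c_2 = 6.
z(ln 3) = (3)(3^4)(-1) + (6)(3^5)(1) = 1215.

1215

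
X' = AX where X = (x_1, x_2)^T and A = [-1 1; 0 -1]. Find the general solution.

Coefficient matrix A = [[-1, 1], [0, -1]].
Characteristic polynomial det(A - λI) = λ^2 + 2λ + 1 = 0.
Single eigenvalue λ = -1 with algebraic multiplicity 2.
Eigenvector v = (-1,0); generalized eigenvector w with (A-λI)w=v is (3,-1).
General solution: e^(-t)[c_1·v + c_2·(t·v + w)].

x_1(t) = -c_1e^(-t) - c_2te^(-t) + 3c_2e^(-t), x_2(t) = -c_2e^(-t)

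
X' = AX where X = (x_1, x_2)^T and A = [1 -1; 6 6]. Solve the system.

x_1(t) = -K_1e^(3t) - K_2e^(4t), x_2(t) = 2K_1e^(3t) + 3K_2e^(4t)

Coefficient matrix A = [[1, -1], [6, 6]].
Characteristic polynomial det(A - λI) = λ^2 - 7λ + 12 = 0.
Eigenvalues λ = 3, 4.
For λ=3: (A-λI) row 1 is [-2, -1], so an eigenvector is (-1, 2).
For λ=4: (A-λI) row 1 is [-3, -1], so an eigenvector is (-1, 3).
General solution: K_1e^(3t)(-1,2) + K_2e^(4t)(-1,3).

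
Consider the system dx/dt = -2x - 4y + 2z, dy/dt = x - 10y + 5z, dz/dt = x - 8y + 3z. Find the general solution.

x(t) = -2K_1e^(-2t) + 2K_2e^(-3t) - K_3e^(-4t), y(t) = K_1e^(-2t) + K_2e^(-3t) - K_3e^(-4t), z(t) = 2K_1e^(-2t) + K_2e^(-3t) - K_3e^(-4t)

Coefficient matrix A = [[-2, -4, 2], [1, -10, 5], [1, -8, 3]].
det(A - λI) = 0 gives eigenvalues λ = -2, -3, -4.
For λ=-2: eigenvector (-2,1,2).
For λ=-3: eigenvector (2,1,1).
For λ=-4: eigenvector (-1,-1,-1).
General solution: K_1e^(-2t)(-2,1,2) + K_2e^(-3t)(2,1,1) + K_3e^(-4t)(-1,-1,-1).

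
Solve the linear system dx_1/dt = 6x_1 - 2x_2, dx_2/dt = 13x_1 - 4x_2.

x_1(t) = C_1e^(t)sin(t) - C_1e^(t)cos(t) - C_2e^(t)sin(t) - C_2e^(t)cos(t), x_2(t) = 2C_1e^(t)sin(t) - 3C_1e^(t)cos(t) - 3C_2e^(t)sin(t) - 2C_2e^(t)cos(t)

Coefficient matrix A = [[6, -2], [13, -4]].
Characteristic polynomial det(A - λI) = λ^2 - 2λ + 2 = 0.
Eigenvalues λ = 1 ± i (complex conjugate pair).
For λ=1+i: an eigenvector is (-1,-3) - i(1,2) = (-1 - i, -3 - 2i).
A real fundamental pair from Re and Im of e^((1+i)t)v: X_1 = e^(t)(cos(t)·(-1,-3) + sin(t)·(1,2)), X_2 = e^(t)(sin(t)·(-1,-3) - cos(t)·(1,2)).
General solution: C_1X_1 + C_2X_2.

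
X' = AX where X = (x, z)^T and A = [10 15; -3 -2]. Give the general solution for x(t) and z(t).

Coefficient matrix A = [[10, 15], [-3, -2]].
Characteristic polynomial det(A - λI) = λ^2 - 8λ + 25 = 0.
Eigenvalues λ = 4 ± 3i (complex conjugate pair).
For λ=4+3i: an eigenvector is (-2,1) - i(1,0) = (-2 - i, 1).
A real fundamental pair from Re and Im of e^((4+3i)t)v: X_1 = e^(4t)(cos(3t)·(-2,1) + sin(3t)·(1,0)), X_2 = e^(4t)(sin(3t)·(-2,1) - cos(3t)·(1,0)).
General solution: K_1X_1 + K_2X_2.

x(t) = K_1e^(4t)sin(3t) - 2K_1e^(4t)cos(3t) - 2K_2e^(4t)sin(3t) - K_2e^(4t)cos(3t), z(t) = K_1e^(4t)cos(3t) + K_2e^(4t)sin(3t)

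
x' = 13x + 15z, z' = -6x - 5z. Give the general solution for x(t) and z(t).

x(t) = K_1e^(4t)sin(3t) + 2K_1e^(4t)cos(3t) + 2K_2e^(4t)sin(3t) - K_2e^(4t)cos(3t), z(t) = -K_1e^(4t)sin(3t) - K_1e^(4t)cos(3t) - K_2e^(4t)sin(3t) + K_2e^(4t)cos(3t)

Coefficient matrix A = [[13, 15], [-6, -5]].
Characteristic polynomial det(A - λI) = λ^2 - 8λ + 25 = 0.
Eigenvalues λ = 4 ± 3i (complex conjugate pair).
For λ=4+3i: an eigenvector is (2,-1) - i(1,-1) = (2 - i, -1 + i).
A real fundamental pair from Re and Im of e^((4+3i)t)v: X_1 = e^(4t)(cos(3t)·(2,-1) + sin(3t)·(1,-1)), X_2 = e^(4t)(sin(3t)·(2,-1) - cos(3t)·(1,-1)).
General solution: K_1X_1 + K_2X_2.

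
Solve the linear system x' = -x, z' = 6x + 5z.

Coefficient matrix A = [[-1, 0], [6, 5]].
Characteristic polynomial det(A - λI) = λ^2 - 4λ - 5 = 0.
Eigenvalues λ = -1, 5.
For λ=-1: (A-λI) row 2 is [6, 6], so an eigenvector is (-1, 1).
For λ=5: (A-λI) row 1 is [-6, 0], so an eigenvector is (0, -1).
General solution: C_1e^(-t)(-1,1) + C_2e^(5t)(0,-1).

x(t) = -C_1e^(-t), z(t) = C_1e^(-t) - C_2e^(5t)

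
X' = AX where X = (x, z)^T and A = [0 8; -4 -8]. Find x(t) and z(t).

x(t) = c_1e^(-4t)sin(4t) - c_1e^(-4t)cos(4t) - c_2e^(-4t)sin(4t) - c_2e^(-4t)cos(4t), z(t) = c_1e^(-4t)cos(4t) + c_2e^(-4t)sin(4t)

Coefficient matrix A = [[0, 8], [-4, -8]].
Characteristic polynomial det(A - λI) = λ^2 + 8λ + 32 = 0.
Eigenvalues λ = -4 ± 4i (complex conjugate pair).
For λ=-4+4i: an eigenvector is (-1,1) - i(1,0) = (-1 - i, 1).
A real fundamental pair from Re and Im of e^((-4+4i)t)v: X_1 = e^(-4t)(cos(4t)·(-1,1) + sin(4t)·(1,0)), X_2 = e^(-4t)(sin(4t)·(-1,1) - cos(4t)·(1,0)).
General solution: c_1X_1 + c_2X_2.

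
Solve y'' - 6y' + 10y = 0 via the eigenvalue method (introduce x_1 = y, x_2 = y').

y(t) = c_1e^(3t)cos(t) + c_2e^(3t)sin(t)

Let x_1 = y, x_2 = y'. Then x_1' = x_2 and x_2' = -10x_1 + 6x_2.
A = [[0,1],[-10,6]]; det(A-λI) = λ^2 - 6λ + 10.
Eigenvalues λ = 3 ± i.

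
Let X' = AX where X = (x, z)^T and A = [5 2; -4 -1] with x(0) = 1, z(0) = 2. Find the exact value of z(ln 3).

A = [[5,2],[-4,-1]]; eigenvalues λ = 3, 1.
Eigenvectors: (-1,1) for λ=3, (1,-2) for λ=1.
From the initial condition, c_1 = -4, c_2 = -3.
z(ln 3) = (-4)(3^3)(1) + (-3)(3^1)(-2) = -90.

-90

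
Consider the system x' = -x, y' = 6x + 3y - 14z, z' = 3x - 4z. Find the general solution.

Coefficient matrix A = [[-1, 0, 0], [6, 3, -14], [3, 0, -4]].
det(A - λI) = 0 gives eigenvalues λ = -1, 3, -4.
For λ=-1: eigenvector (1,2,1).
For λ=3: eigenvector (0,1,0).
For λ=-4: eigenvector (0,2,1).
General solution: c_1e^(-t)(1,2,1) + c_2e^(3t)(0,1,0) + c_3e^(-4t)(0,2,1).

x(t) = c_1e^(-t), y(t) = 2c_1e^(-t) + c_2e^(3t) + 2c_3e^(-4t), z(t) = c_1e^(-t) + c_3e^(-4t)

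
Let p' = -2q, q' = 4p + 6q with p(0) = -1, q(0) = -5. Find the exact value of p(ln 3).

423

A = [[0,-2],[4,6]]; eigenvalues λ = 2, 4.
Eigenvectors: (1,-1) for λ=2, (-1,2) for λ=4.
From the initial condition, c_1 = -7, c_2 = -6.
p(ln 3) = (-7)(3^2)(1) + (-6)(3^4)(-1) = 423.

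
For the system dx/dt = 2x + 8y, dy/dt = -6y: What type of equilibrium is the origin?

A = [[2,8],[0,-6]]; det(A-λI) = λ^2 + 4λ - 12.
λ = 2, -6: opposite signs.

saddle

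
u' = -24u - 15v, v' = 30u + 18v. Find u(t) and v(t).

Coefficient matrix A = [[-24, -15], [30, 18]].
Characteristic polynomial det(A - λI) = λ^2 + 6λ + 18 = 0.
Eigenvalues λ = -3 ± 3i (complex conjugate pair).
For λ=-3+3i: an eigenvector is (2,-3) - i(1,-1) = (2 - i, -3 + i).
A real fundamental pair from Re and Im of e^((-3+3i)t)v: X_1 = e^(-3t)(cos(3t)·(2,-3) + sin(3t)·(1,-1)), X_2 = e^(-3t)(sin(3t)·(2,-3) - cos(3t)·(1,-1)).
General solution: C_1X_1 + C_2X_2.

u(t) = C_1e^(-3t)sin(3t) + 2C_1e^(-3t)cos(3t) + 2C_2e^(-3t)sin(3t) - C_2e^(-3t)cos(3t), v(t) = -C_1e^(-3t)sin(3t) - 3C_1e^(-3t)cos(3t) - 3C_2e^(-3t)sin(3t) + C_2e^(-3t)cos(3t)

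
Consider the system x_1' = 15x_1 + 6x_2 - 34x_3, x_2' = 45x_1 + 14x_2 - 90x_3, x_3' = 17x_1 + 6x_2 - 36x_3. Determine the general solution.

x_1(t) = 2K_1e^(-2t) - 2K_2e^(-4t) + K_3e^(-t), x_2(t) = -5K_2e^(-4t) + 3K_3e^(-t), x_3(t) = K_1e^(-2t) - 2K_2e^(-4t) + K_3e^(-t)

Coefficient matrix A = [[15, 6, -34], [45, 14, -90], [17, 6, -36]].
det(A - λI) = 0 gives eigenvalues λ = -2, -4, -1.
For λ=-2: eigenvector (2,0,1).
For λ=-4: eigenvector (-2,-5,-2).
For λ=-1: eigenvector (1,3,1).
General solution: K_1e^(-2t)(2,0,1) + K_2e^(-4t)(-2,-5,-2) + K_3e^(-t)(1,3,1).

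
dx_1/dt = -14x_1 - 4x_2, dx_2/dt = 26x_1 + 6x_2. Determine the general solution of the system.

x_1(t) = C_1e^(-4t)sin(2t) + C_1e^(-4t)cos(2t) + C_2e^(-4t)sin(2t) - C_2e^(-4t)cos(2t), x_2(t) = -2C_1e^(-4t)sin(2t) - 3C_1e^(-4t)cos(2t) - 3C_2e^(-4t)sin(2t) + 2C_2e^(-4t)cos(2t)

Coefficient matrix A = [[-14, -4], [26, 6]].
Characteristic polynomial det(A - λI) = λ^2 + 8λ + 20 = 0.
Eigenvalues λ = -4 ± 2i (complex conjugate pair).
For λ=-4+2i: an eigenvector is (1,-3) - i(1,-2) = (1 - i, -3 + 2i).
A real fundamental pair from Re and Im of e^((-4+2i)t)v: X_1 = e^(-4t)(cos(2t)·(1,-3) + sin(2t)·(1,-2)), X_2 = e^(-4t)(sin(2t)·(1,-3) - cos(2t)·(1,-2)).
General solution: C_1X_1 + C_2X_2.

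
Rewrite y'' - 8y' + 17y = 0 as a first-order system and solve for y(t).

y(t) = c_1e^(4t)cos(t) + c_2e^(4t)sin(t)

Let x_1 = y, x_2 = y'. Then x_1' = x_2 and x_2' = -17x_1 + 8x_2.
A = [[0,1],[-17,8]]; det(A-λI) = λ^2 - 8λ + 17.
Eigenvalues λ = 4 ± i.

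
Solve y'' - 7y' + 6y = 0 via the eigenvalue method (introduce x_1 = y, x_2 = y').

y(t) = K_1e^(t) + K_2e^(6t)

Let x_1 = y, x_2 = y'. Then x_1' = x_2 and x_2' = -6x_1 + 7x_2.
A = [[0,1],[-6,7]]; det(A-λI) = λ^2 - 7λ + 6.
Eigenvalues λ = 1, 6 with eigenvectors (1,1), (1,6).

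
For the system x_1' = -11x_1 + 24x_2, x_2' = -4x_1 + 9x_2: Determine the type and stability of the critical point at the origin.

A = [[-11,24],[-4,9]]; det(A-λI) = λ^2 + 2λ - 3.
λ = -3, 1: opposite signs.

saddle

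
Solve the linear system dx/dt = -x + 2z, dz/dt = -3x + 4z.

x(t) = c_1e^(t) - 2c_2e^(2t), z(t) = c_1e^(t) - 3c_2e^(2t)

Coefficient matrix A = [[-1, 2], [-3, 4]].
Characteristic polynomial det(A - λI) = λ^2 - 3λ + 2 = 0.
Eigenvalues λ = 1, 2.
For λ=1: (A-λI) row 1 is [-2, 2], so an eigenvector is (1, 1).
For λ=2: (A-λI) row 1 is [-3, 2], so an eigenvector is (-2, -3).
General solution: c_1e^(t)(1,1) + c_2e^(2t)(-2,-3).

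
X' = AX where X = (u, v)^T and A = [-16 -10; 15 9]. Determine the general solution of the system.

u(t) = -2c_1e^(-t) - c_2e^(-6t), v(t) = 3c_1e^(-t) + c_2e^(-6t)

Coefficient matrix A = [[-16, -10], [15, 9]].
Characteristic polynomial det(A - λI) = λ^2 + 7λ + 6 = 0.
Eigenvalues λ = -1, -6.
For λ=-1: (A-λI) row 1 is [-15, -10], so an eigenvector is (-2, 3).
For λ=-6: (A-λI) row 1 is [-10, -10], so an eigenvector is (-1, 1).
General solution: c_1e^(-t)(-2,3) + c_2e^(-6t)(-1,1).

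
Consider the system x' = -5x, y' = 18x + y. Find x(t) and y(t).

x(t) = C_1e^(-5t), y(t) = -3C_1e^(-5t) - C_2e^(t)

Coefficient matrix A = [[-5, 0], [18, 1]].
Characteristic polynomial det(A - λI) = λ^2 + 4λ - 5 = 0.
Eigenvalues λ = -5, 1.
For λ=-5: (A-λI) row 2 is [18, 6], so an eigenvector is (1, -3).
For λ=1: (A-λI) row 1 is [-6, 0], so an eigenvector is (0, -1).
General solution: C_1e^(-5t)(1,-3) + C_2e^(t)(0,-1).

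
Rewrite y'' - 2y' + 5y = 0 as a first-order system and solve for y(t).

y(t) = c_1e^(t)cos(2t) + c_2e^(t)sin(2t)

Let x_1 = y, x_2 = y'. Then x_1' = x_2 and x_2' = -5x_1 + 2x_2.
A = [[0,1],[-5,2]]; det(A-λI) = λ^2 - 2λ + 5.
Eigenvalues λ = 1 ± 2i.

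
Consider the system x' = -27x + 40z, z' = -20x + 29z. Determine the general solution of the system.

x(t) = -c_1e^(t)sin(4t) + 3c_1e^(t)cos(4t) + 3c_2e^(t)sin(4t) + c_2e^(t)cos(4t), z(t) = -c_1e^(t)sin(4t) + 2c_1e^(t)cos(4t) + 2c_2e^(t)sin(4t) + c_2e^(t)cos(4t)

Coefficient matrix A = [[-27, 40], [-20, 29]].
Characteristic polynomial det(A - λI) = λ^2 - 2λ + 17 = 0.
Eigenvalues λ = 1 ± 4i (complex conjugate pair).
For λ=1+4i: an eigenvector is (3,2) - i(-1,-1) = (3 + i, 2 + i).
A real fundamental pair from Re and Im of e^((1+4i)t)v: X_1 = e^(t)(cos(4t)·(3,2) + sin(4t)·(-1,-1)), X_2 = e^(t)(sin(4t)·(3,2) - cos(4t)·(-1,-1)).
General solution: c_1X_1 + c_2X_2.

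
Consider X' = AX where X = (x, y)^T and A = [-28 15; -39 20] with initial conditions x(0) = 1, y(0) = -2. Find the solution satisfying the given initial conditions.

Coefficient matrix A = [[-28, 15], [-39, 20]].
Characteristic polynomial det(A - λI) = λ^2 + 8λ + 25 = 0.
Eigenvalues λ = -4 ± 3i (complex conjugate pair).
For λ=-4+3i: an eigenvector is (2,3) - i(-1,-2) = (2 + i, 3 + 2i).
A real fundamental pair from Re and Im of e^((-4+3i)t)v: X_1 = e^(-4t)(cos(3t)·(2,3) + sin(3t)·(-1,-2)), X_2 = e^(-4t)(sin(3t)·(2,3) - cos(3t)·(-1,-2)).
General solution: C_1X_1 + C_2X_2.
Applying x(0)=1, y(0)=-2 gives C_1=4, C_2=-7.

x(t) = -18e^(-4t)sin(3t) + e^(-4t)cos(3t), y(t) = -29e^(-4t)sin(3t) - 2e^(-4t)cos(3t)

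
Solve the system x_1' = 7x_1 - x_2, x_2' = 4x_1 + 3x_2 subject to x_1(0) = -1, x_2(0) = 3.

x_1(t) = -5te^(5t) - e^(5t), x_2(t) = -10te^(5t) + 3e^(5t)

Coefficient matrix A = [[7, -1], [4, 3]].
Characteristic polynomial det(A - λI) = λ^2 - 10λ + 25 = 0.
Single eigenvalue λ = 5 with algebraic multiplicity 2.
Eigenvector v = (-1,-2); generalized eigenvector w with (A-λI)w=v is (0,1).
General solution: e^(5t)[C_1·v + C_2·(t·v + w)].
Applying x_1(0)=-1, x_2(0)=3 gives C_1=1, C_2=5.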